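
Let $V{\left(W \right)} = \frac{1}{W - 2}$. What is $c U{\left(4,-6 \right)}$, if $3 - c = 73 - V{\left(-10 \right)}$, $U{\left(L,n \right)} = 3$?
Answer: $- \frac{841}{4} \approx -210.25$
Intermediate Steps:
$V{\left(W \right)} = \frac{1}{-2 + W}$
$c = - \frac{841}{12}$ ($c = 3 - \left(73 - \frac{1}{-2 - 10}\right) = 3 - \left(73 - \frac{1}{-12}\right) = 3 - \left(73 - - \frac{1}{12}\right) = 3 - \left(73 + \frac{1}{12}\right) = 3 - \frac{877}{12} = - \frac{841}{12} \approx -70.083$)
$c U{\left(4,-6 \right)} = \left(- \frac{841}{12}\right) 3 = - \frac{841}{4}$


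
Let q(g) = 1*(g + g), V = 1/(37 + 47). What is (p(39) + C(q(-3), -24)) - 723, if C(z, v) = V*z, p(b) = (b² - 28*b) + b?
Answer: -3571/14 ≈ -255.07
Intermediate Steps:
V = 1/84 ≈ 0.011905
p(b) = b² - 27*b
q(g) = 2*g (q(g) = 1*(2*g) = 2*g)
C(z, v) = z/84
(p(39) + C(q(-3), -24)) - 723 = (39*(-27 + 39) + (2*(-3))/84) - 723 = (39*12 + (1/84)*(-6)) - 723 = (468 - 1/14) - 723 = 6551/14 - 723 = -3571/14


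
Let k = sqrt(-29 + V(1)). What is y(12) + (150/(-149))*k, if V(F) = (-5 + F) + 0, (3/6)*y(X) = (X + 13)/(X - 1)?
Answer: 50/11 - 150*I*sqrt(33)/149 ≈ 4.5455 - 5.7831*I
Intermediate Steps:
y(X) = 2*(13 + X)/(-1 + X) (y(X) = 2*((X + 13)/(X - 1)) = 2*((13 + X)/(-1 + X)) = 2*(13 + X)/(-1 + X))
V(F) = -5 + F
k = I*sqrt(33) (k = sqrt(-29 + (-5 + 1)) = sqrt(-29 - 4) = sqrt(-33) = I*sqrt(33) ≈ 5.7446*I)
y(12) + (150/(-149))*k = 2*(13 + 12)/(-1 + 12) + (150/(-149))*(I*sqrt(33)) = 2*25/11 + (150*(-1/149))*(I*sqrt(33)) = 2*(1/11)*25 - 150*I*sqrt(33)/149 = 50/11 - 150*I*sqrt(33)/149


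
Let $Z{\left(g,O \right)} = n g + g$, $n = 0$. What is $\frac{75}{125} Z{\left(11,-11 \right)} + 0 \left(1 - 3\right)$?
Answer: $\frac{33}{5} \approx 6.6$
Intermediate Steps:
$Z{\left(g,O \right)} = g$ ($Z{\left(g,O \right)} = 0 g + g = 0 + g = g$)
$\frac{75}{125} Z{\left(11,-11 \right)} + 0 \left(1 - 3\right) = \frac{75}{125} \cdot 11 + 0 \left(1 - 3\right) = 75 \cdot \frac{1}{125} \cdot 11 + 0 \left(-2\right) = \frac{3}{5} \cdot 11 + 0 = \frac{33}{5} + 0 = \frac{33}{5}$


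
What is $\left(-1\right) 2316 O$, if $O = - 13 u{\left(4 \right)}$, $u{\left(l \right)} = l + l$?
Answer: $240864$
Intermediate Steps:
$u{\left(l \right)} = 2 l$
$O = -104$ ($O = - 13 \cdot 2 \cdot 4 = \left(-13\right) 8 = -104$)
$\left(-1\right) 2316 O = \left(-1\right) 2316 \left(-104\right) = \left(-2316\right) \left(-104\right) = 240864$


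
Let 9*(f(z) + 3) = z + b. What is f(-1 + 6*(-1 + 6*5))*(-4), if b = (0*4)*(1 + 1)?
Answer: -584/9 ≈ -64.889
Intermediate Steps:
b = 0 (b = 0*2 = 0)
f(z) = -3 + z/9 (f(z) = -3 + (z + 0)/9 = -3 + z/9)
f(-1 + 6*(-1 + 6*5))*(-4) = (-3 + (-1 + 6*(-1 + 6*5))/9)*(-4) = (-3 + (-1 + 6*(-1 + 30))/9)*(-4) = (-3 + (-1 + 6*29)/9)*(-4) = (-3 + (-1 + 174)/9)*(-4) = (-3 + (1/9)*173)*(-4) = (-3 + 173/9)*(-4) = (146/9)*(-4) = -584/9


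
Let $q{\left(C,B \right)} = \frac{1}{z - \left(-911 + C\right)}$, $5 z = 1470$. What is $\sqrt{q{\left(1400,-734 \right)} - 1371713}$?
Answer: $\frac{2 i \sqrt{13039846755}}{195} \approx 1171.2 i$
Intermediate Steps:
$z = 294$ ($z = \frac{1}{5} \cdot 1470 = 294$)
$q{\left(C,B \right)} = \frac{1}{1205 - C}$ ($q{\left(C,B \right)} = \frac{1}{294 - \left(-911 + C\right)} = \frac{1}{1205 - C}$)
$\sqrt{q{\left(1400,-734 \right)} - 1371713} = \sqrt{\frac{1}{1205 - 1400} - 1371713} = \sqrt{\frac{1}{-195} - 1371713} = \sqrt{- \frac{1}{195} - 1371713} = \sqrt{- \frac{267484036}{195}} = \frac{2 i \sqrt{13039846755}}{195}$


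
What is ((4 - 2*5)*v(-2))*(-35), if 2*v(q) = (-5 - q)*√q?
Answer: -315*I*√2 ≈ -445.48*I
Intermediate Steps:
v(q) = √q*(-5 - q)/2 (v(q) = ((-5 - q)*√q)/2 = (√q*(-5 - q))/2 = √q*(-5 - q)/2)
((4 - 2*5)*v(-2))*(-35) = ((4 - 2*5)*(√(-2)*(-5 - 1*(-2))/2))*(-35) = ((4 - 10)*((I*√2)*(-5 + 2)/2))*(-35) = -3*I*√2*(-3)*(-35) = -(-9)*I*√2*(-35) = (9*I*√2)*(-35) = -315*I*√2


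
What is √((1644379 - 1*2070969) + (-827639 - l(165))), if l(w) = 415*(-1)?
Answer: I*√1253814 ≈ 1119.7*I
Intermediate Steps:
l(w) = -415
√((1644379 - 1*2070969) + (-827639 - l(165))) = √((1644379 - 1*2070969) + (-827639 - 1*(-415))) = √((1644379 - 2070969) + (-827639 + 415)) = √(-426590 - 827224) = √(-1253814) = I*√1253814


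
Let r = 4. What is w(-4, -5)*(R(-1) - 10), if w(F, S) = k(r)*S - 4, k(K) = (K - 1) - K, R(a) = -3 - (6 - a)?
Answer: -20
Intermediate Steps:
R(a) = -9 + a (R(a) = -3 + (-6 + a) = -9 + a)
k(K) = -1 (k(K) = (-1 + K) - K = -1)
w(F, S) = -4 - S (w(F, S) = -S - 4 = -4 - S)
w(-4, -5)*(R(-1) - 10) = (-4 - 1*(-5))*((-9 - 1) - 10) = (-4 + 5)*(-10 - 10) = 1*(-20) = -20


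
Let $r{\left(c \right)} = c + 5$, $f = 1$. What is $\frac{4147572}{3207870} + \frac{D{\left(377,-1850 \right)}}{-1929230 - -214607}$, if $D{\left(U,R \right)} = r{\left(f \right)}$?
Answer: $\frac{395083505452}{305571537945} \approx 1.2929$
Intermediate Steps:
$r{\left(c \right)} = 5 + c$
$D{\left(U,R \right)} = 6$ ($D{\left(U,R \right)} = 5 + 1 = 6$)
$\frac{4147572}{3207870} + \frac{D{\left(377,-1850 \right)}}{-1929230 - -214607} = \frac{4147572}{3207870} + \frac{6}{-1929230 - -214607} = 4147572 \cdot \frac{1}{3207870} + \frac{6}{-1929230 + 214607} = \frac{691262}{534645} + \frac{6}{-1714623} = \frac{691262}{534645} + 6 \left(- \frac{1}{1714623}\right) = \frac{691262}{534645} - \frac{2}{571541} = \frac{395083505452}{305571537945}$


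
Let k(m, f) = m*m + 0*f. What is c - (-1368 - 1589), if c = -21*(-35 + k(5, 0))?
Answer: 3167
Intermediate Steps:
k(m, f) = m² (k(m, f) = m² + 0 = m²)
c = 210 (c = -21*(-35 + 5²) = -21*(-35 + 25) = -21*(-10) = 210)
c - (-1368 - 1589) = 210 - (-1368 - 1589) = 210 - 1*(-2957) = 210 + 2957 = 3167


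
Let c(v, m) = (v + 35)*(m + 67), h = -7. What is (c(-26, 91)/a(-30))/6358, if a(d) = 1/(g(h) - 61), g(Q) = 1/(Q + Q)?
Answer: -607905/44506 ≈ -13.659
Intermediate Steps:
g(Q) = 1/(2*Q)
c(v, m) = (35 + v)*(67 + m)
a(d) = -14/855 (a(d) = 1/((½)/(-7) - 61) = 1/((½)*(-⅐) - 61) = 1/(-1/14 - 61) = 1/(-855/14) = -14/855)
(c(-26, 91)/a(-30))/6358 = ((2345 + 35*91 + 67*(-26) + 91*(-26))/(-14/855))/6358 = ((2345 + 3185 - 1742 - 2366)*(-855/14))*(1/6358) = (1422*(-855/14))*(1/6358) = -607905/7*1/6358 = -607905/44506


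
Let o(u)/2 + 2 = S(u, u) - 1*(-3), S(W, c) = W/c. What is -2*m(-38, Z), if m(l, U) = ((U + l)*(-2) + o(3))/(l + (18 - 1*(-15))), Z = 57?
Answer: -68/5 ≈ -13.600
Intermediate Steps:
o(u) = 4 (o(u) = -4 + 2*(u/u - 1*(-3)) = -4 + 2*(1 + 3) = -4 + 2*4 = -4 + 8 = 4)
m(l, U) = (4 - 2*U - 2*l)/(33 + l) (m(l, U) = ((U + l)*(-2) + 4)/(l + (18 - 1*(-15))) = ((-2*U - 2*l) + 4)/(l + (18 + 15)) = (4 - 2*U - 2*l)/(l + 33) = (4 - 2*U - 2*l)/(33 + l))
-2*m(-38, Z) = -4*(2 - 1*57 - 1*(-38))/(33 - 38) = -4*(2 - 57 + 38)/(-5) = -4*(-1)*(-17)/5 = -2*34/5 = -68/5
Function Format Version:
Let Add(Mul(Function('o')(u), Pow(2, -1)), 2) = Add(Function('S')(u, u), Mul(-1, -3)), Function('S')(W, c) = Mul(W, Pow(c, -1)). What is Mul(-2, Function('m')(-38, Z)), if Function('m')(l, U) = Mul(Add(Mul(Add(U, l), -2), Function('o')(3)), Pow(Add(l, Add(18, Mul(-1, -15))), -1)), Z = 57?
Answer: Rational(-68, 5) ≈ -13.600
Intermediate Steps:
Function('o')(u) = 4 (Function('o')(u) = Add(-4, Mul(2, Add(Mul(u, Pow(u, -1)), Mul(-1, -3)))) = Add(-4, Mul(2, Add(1, 3))) = Add(-4, Mul(2, 4)) = Add(-4, 8) = 4)
Function('m')(l, U) = Mul(Pow(Add(33, l), -1), Add(4, Mul(-2, U), Mul(-2, l))) (Function('m')(l, U) = Mul(Add(Mul(Add(U, l), -2), 4), Pow(Add(l, Add(18, Mul(-1, -15))), -1)) = Mul(Add(Add(Mul(-2, U), Mul(-2, l)), 4), Pow(Add(l, Add(18, 15)), -1)) = Mul(Add(4, Mul(-2, U), Mul(-2, l)), Pow(Add(l, 33), -1)) = Mul(Add(4, Mul(-2, U), Mul(-2, l)), Pow(Add(33, l), -1)) = Mul(Pow(Add(33, l), -1), Add(4, Mul(-2, U), Mul(-2, l))))
Mul(-2, Function('m')(-38, Z)) = Mul(-2, Mul(2, Pow(Add(33, -38), -1), Add(2, Mul(-1, 57), Mul(-1, -38)))) = Mul(-2, Mul(2, Pow(-5, -1), Add(2, -57, 38))) = Mul(-2, Mul(2, Rational(-1, 5), -17)) = Mul(-2, Rational(34, 5)) = Rational(-68, 5)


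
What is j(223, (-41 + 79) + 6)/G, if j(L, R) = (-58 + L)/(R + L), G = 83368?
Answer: 55/7419752 ≈ 7.4126e-6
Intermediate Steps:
j(L, R) = (-58 + L)/(L + R)
j(223, (-41 + 79) + 6)/G = ((-58 + 223)/(223 + ((-41 + 79) + 6)))/83368 = (165/(223 + (38 + 6)))*(1/83368) = (165/(223 + 44))*(1/83368) = (165/267)*(1/83368) = ((1/267)*165)*(1/83368) = (55/89)*(1/83368) = 55/7419752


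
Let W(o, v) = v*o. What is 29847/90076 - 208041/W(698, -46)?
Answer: 1231114287/180760013 ≈ 6.8108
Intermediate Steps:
W(o, v) = o*v
29847/90076 - 208041/W(698, -46) = 29847/90076 - 208041/(698*(-46)) = 29847*(1/90076) - 208041/(-32108) = 29847/90076 - 208041*(-1/32108) = 29847/90076 + 208041/32108 = 1231114287/180760013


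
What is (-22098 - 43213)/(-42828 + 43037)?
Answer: -65311/209 ≈ -312.49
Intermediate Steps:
(-22098 - 43213)/(-42828 + 43037) = -65311/209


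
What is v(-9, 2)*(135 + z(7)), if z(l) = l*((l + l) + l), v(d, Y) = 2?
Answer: 564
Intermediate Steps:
z(l) = 3*l² (z(l) = l*(2*l + l) = l*(3*l) = 3*l²)
v(-9, 2)*(135 + z(7)) = 2*(135 + 3*7²) = 2*(135 + 3*49) = 2*(135 + 147) = 2*282 = 564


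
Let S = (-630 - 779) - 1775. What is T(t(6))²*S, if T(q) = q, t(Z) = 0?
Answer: 0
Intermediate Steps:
S = -3184 (S = -1409 - 1775 = -3184)
T(t(6))²*S = 0²*(-3184) = 0*(-3184) = 0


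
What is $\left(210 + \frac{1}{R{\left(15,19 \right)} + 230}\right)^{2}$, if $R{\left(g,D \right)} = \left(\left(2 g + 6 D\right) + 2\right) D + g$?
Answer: $\frac{401944588081}{9114361} \approx 44100.0$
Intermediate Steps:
$R{\left(g,D \right)} = g + D \left(2 + 2 g + 6 D\right)$ ($R{\left(g,D \right)} = \left(2 + 2 g + 6 D\right) D + g = D \left(2 + 2 g + 6 D\right) + g = g + D \left(2 + 2 g + 6 D\right)$)
$\left(210 + \frac{1}{R{\left(15,19 \right)} + 230}\right)^{2} = \left(210 + \frac{1}{\left(15 + 2 \cdot 19 + 6 \cdot 19^{2} + 2 \cdot 19 \cdot 15\right) + 230}\right)^{2} = \left(210 + \frac{1}{\left(15 + 38 + 6 \cdot 361 + 570\right) + 230}\right)^{2} = \left(210 + \frac{1}{\left(15 + 38 + 2166 + 570\right) + 230}\right)^{2} = \left(210 + \frac{1}{2789 + 230}\right)^{2} = \left(210 + \frac{1}{3019}\right)^{2} = \left(\frac{633991}{3019}\right)^{2} = \frac{401944588081}{9114361}$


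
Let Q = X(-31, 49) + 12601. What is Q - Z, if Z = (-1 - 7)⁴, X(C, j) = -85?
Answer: 8420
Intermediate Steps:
Z = 4096 (Z = (-8)⁴ = 4096)
Q = 12516 (Q = -85 + 12601 = 12516)
Q - Z = 12516 - 1*4096 = 12516 - 4096 = 8420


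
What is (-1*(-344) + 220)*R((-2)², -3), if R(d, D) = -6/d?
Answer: -846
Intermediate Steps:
(-1*(-344) + 220)*R((-2)², -3) = (-1*(-344) + 220)*(-6/((-2)²)) = (344 + 220)*(-6/4) = 564*(-6*¼) = 564*(-3/2) = -846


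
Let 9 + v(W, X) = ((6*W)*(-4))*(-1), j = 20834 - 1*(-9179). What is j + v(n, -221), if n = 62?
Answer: 31492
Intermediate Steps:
j = 30013 (j = 20834 + 9179 = 30013)
v(W, X) = -9 + 24*W (v(W, X) = -9 + ((6*W)*(-4))*(-1) = -9 - 24*W*(-1) = -9 + 24*W)
j + v(n, -221) = 30013 + (-9 + 24*62) = 30013 + (-9 + 1488) = 30013 + 1479 = 31492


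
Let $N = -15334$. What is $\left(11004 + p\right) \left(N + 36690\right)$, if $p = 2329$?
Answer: $284739548$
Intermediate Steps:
$\left(11004 + p\right) \left(N + 36690\right) = \left(11004 + 2329\right) \left(-15334 + 36690\right) = 13333 \cdot 21356 = 284739548$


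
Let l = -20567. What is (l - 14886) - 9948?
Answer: -45401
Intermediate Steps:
(l - 14886) - 9948 = (-20567 - 14886) - 9948 = -35453 - 9948 = -45401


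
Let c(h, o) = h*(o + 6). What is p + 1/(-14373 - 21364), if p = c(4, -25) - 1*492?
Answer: -20298617/35737 ≈ -568.00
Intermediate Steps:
c(h, o) = h*(6 + o)
p = -568 (p = 4*(6 - 25) - 1*492 = 4*(-19) - 492 = -76 - 492 = -568)
p + 1/(-14373 - 21364) = -568 + 1/(-14373 - 21364) = -568 + 1/(-35737) = -568 - 1/35737 = -20298617/35737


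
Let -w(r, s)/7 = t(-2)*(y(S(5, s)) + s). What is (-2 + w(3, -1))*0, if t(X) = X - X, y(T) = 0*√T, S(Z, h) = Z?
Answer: 0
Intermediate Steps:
y(T) = 0
t(X) = 0
w(r, s) = 0 (w(r, s) = -0*(0 + s) = -0*s = -7*0 = 0)
(-2 + w(3, -1))*0 = (-2 + 0)*0 = -2*0 = 0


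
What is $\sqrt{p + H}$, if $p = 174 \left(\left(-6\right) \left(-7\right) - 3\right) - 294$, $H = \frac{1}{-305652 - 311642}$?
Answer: $\frac{\sqrt{2941484922898}}{21286} \approx 80.573$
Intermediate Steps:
$H = - \frac{1}{617294}$ ($H = \frac{1}{-617294} = - \frac{1}{617294} \approx -1.62 \cdot 10^{-6}$)
$p = 6492$ ($p = 174 \left(42 - 3\right) - 294 = 174 \cdot 39 - 294 = 6786 - 294 = 6492$)
$\sqrt{p + H} = \sqrt{6492 - \frac{1}{617294}} = \sqrt{\frac{4007472647}{617294}} = \frac{\sqrt{2941484922898}}{21286}$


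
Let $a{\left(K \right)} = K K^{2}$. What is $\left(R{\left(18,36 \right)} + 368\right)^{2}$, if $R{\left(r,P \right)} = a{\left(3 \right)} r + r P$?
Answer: $2256004$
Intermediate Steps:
$a{\left(K \right)} = K^{3}$
$R{\left(r,P \right)} = 27 r + P r$ ($R{\left(r,P \right)} = 3^{3} r + r P = 27 r + P r$)
$\left(R{\left(18,36 \right)} + 368\right)^{2} = \left(18 \left(27 + 36\right) + 368\right)^{2} = \left(18 \cdot 63 + 368\right)^{2} = \left(1134 + 368\right)^{2} = 1502^{2} = 2256004$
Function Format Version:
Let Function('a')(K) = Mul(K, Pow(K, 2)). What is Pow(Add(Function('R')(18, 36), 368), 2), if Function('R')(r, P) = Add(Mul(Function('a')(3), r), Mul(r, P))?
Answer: 2256004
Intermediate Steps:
Function('a')(K) = Pow(K, 3)
Function('R')(r, P) = Add(Mul(27, r), Mul(P, r)) (Function('R')(r, P) = Add(Mul(Pow(3, 3), r), Mul(r, P)) = Add(Mul(27, r), Mul(P, r)))
Pow(Add(Function('R')(18, 36), 368), 2) = Pow(Add(Mul(18, Add(27, 36)), 368), 2) = Pow(Add(Mul(18, 63), 368), 2) = Pow(Add(1134, 368), 2) = Pow(1502, 2) = 2256004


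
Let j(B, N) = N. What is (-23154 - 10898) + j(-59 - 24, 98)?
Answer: -33954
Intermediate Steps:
(-23154 - 10898) + j(-59 - 24, 98) = (-23154 - 10898) + 98 = -34052 + 98 = -33954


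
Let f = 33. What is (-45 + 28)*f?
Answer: -561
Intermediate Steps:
(-45 + 28)*f = (-45 + 28)*33 = -17*33 = -561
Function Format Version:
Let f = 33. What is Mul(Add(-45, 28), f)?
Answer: -561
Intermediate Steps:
Mul(Add(-45, 28), f) = Mul(Add(-45, 28), 33) = Mul(-17, 33) = -561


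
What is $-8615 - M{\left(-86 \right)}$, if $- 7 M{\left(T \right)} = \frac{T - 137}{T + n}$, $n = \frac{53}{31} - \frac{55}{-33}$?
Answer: $- \frac{463362881}{53788} \approx -8614.6$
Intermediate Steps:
$n = \frac{314}{93}$ ($n = 53 \cdot \frac{1}{31} - - \frac{5}{3} = \frac{53}{31} + \frac{5}{3} = \frac{314}{93} \approx 3.3763$)
$M{\left(T \right)} = - \frac{-137 + T}{7 \left(\frac{314}{93} + T\right)}$ ($M{\left(T \right)} = - \frac{\left(T - 137\right) \frac{1}{T + \frac{314}{93}}}{7} = - \frac{\left(-137 + T\right) \frac{1}{\frac{314}{93} + T}}{7} = - \frac{\frac{1}{\frac{314}{93} + T} \left(-137 + T\right)}{7} = - \frac{-137 + T}{7 \left(\frac{314}{93} + T\right)}$)
$-8615 - M{\left(-86 \right)} = -8615 - \frac{93 \left(137 - -86\right)}{7 \left(314 + 93 \left(-86\right)\right)} = -8615 - \frac{93 \left(137 + 86\right)}{7 \left(314 - 7998\right)} = -8615 - \frac{93}{7} \frac{1}{-7684} \cdot 223 = -8615 - \frac{93}{7} \left(- \frac{1}{7684}\right) 223 = -8615 - - \frac{20739}{53788} = -8615 + \frac{20739}{53788} = - \frac{463362881}{53788}$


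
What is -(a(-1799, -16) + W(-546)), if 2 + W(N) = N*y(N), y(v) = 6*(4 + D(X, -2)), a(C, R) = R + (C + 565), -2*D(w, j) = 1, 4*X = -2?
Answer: 12718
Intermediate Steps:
X = -½ (X = (¼)*(-2) = -½ ≈ -0.50000)
D(w, j) = -½ (D(w, j) = -½*1 = -½)
a(C, R) = 565 + C + R (a(C, R) = R + (565 + C) = 565 + C + R)
y(v) = 21 (y(v) = 6*(4 - ½) = 6*(7/2) = 21)
W(N) = -2 + 21*N (W(N) = -2 + N*21 = -2 + 21*N)
-(a(-1799, -16) + W(-546)) = -((565 - 1799 - 16) + (-2 + 21*(-546))) = -(-1250 + (-2 - 11466)) = -(-1250 - 11468) = -1*(-12718) = 12718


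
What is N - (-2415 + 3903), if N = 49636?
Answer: 48148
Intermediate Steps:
N - (-2415 + 3903) = 49636 - (-2415 + 3903) = 49636 - 1*1488 = 49636 - 1488 = 48148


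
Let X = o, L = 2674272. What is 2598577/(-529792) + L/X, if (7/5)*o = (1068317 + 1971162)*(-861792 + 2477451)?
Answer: -21268316945047267339/4336137017445307520 ≈ -4.9049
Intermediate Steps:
o = 24553808008305/7 (o = 5*((1068317 + 1971162)*(-861792 + 2477451))/7 = 5*(3039479*1615659)/7 = (5/7)*4910761601661 = 24553808008305/7 ≈ 3.5077e+12)
X = 24553808008305/7 ≈ 3.5077e+12
2598577/(-529792) + L/X = 2598577/(-529792) + 2674272/(24553808008305/7) = 2598577*(-1/529792) + 2674272*(7/24553808008305) = -2598577/529792 + 6239968/8184602669435 = -21268316945047267339/4336137017445307520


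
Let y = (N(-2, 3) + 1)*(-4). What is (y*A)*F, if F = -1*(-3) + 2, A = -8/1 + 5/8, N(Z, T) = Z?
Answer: -295/2 ≈ -147.50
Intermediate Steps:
A = -59/8 (A = -8*1 + 5*(⅛) = -8 + 5/8 = -59/8 ≈ -7.3750)
F = 5 (F = 3 + 2 = 5)
y = 4 (y = (-2 + 1)*(-4) = -1*(-4) = 4)
(y*A)*F = (4*(-59/8))*5 = -59/2*5 = -295/2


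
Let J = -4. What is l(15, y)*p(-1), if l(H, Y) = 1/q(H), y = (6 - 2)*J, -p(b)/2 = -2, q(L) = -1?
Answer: -4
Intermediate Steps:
p(b) = 4 (p(b) = -2*(-2) = 4)
y = -16 (y = (6 - 2)*(-4) = 4*(-4) = -16)
l(H, Y) = -1 (l(H, Y) = 1/(-1) = -1)
l(15, y)*p(-1) = -1*4 = -4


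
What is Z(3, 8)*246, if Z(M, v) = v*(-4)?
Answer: -7872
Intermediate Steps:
Z(M, v) = -4*v
Z(3, 8)*246 = -4*8*246 = -32*246 = -7872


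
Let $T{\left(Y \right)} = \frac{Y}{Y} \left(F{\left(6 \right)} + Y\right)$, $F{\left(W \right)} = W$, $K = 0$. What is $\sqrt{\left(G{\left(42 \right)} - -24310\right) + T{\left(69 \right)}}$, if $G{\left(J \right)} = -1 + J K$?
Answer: $8 \sqrt{381} \approx 156.15$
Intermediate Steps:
$G{\left(J \right)} = -1$ ($G{\left(J \right)} = -1 + J 0 = -1 + 0 = -1$)
$T{\left(Y \right)} = 6 + Y$ ($T{\left(Y \right)} = \frac{Y}{Y} \left(6 + Y\right) = 1 \left(6 + Y\right) = 6 + Y$)
$\sqrt{\left(G{\left(42 \right)} - -24310\right) + T{\left(69 \right)}} = \sqrt{\left(-1 - -24310\right) + \left(6 + 69\right)} = \sqrt{\left(-1 + 24310\right) + 75} = \sqrt{24309 + 75} = \sqrt{24384} = 8 \sqrt{381}$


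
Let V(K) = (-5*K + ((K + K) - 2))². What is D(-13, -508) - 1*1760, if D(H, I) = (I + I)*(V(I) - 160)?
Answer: -2353386944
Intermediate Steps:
V(K) = (-2 - 3*K)² (V(K) = (-5*K + (2*K - 2))² = (-5*K + (-2 + 2*K))² = (-2 - 3*K)²)
D(H, I) = 2*I*(-160 + (2 + 3*I)²) (D(H, I) = (I + I)*((2 + 3*I)² - 160) = (2*I)*(-160 + (2 + 3*I)²) = 2*I*(-160 + (2 + 3*I)²))
D(-13, -508) - 1*1760 = 2*(-508)*(-160 + (2 + 3*(-508))²) - 1*1760 = 2*(-508)*(-160 + (2 - 1524)²) - 1760 = 2*(-508)*(-160 + (-1522)²) - 1760 = 2*(-508)*(-160 + 2316484) - 1760 = 2*(-508)*2316324 - 1760 = -2353385184 - 1760 = -2353386944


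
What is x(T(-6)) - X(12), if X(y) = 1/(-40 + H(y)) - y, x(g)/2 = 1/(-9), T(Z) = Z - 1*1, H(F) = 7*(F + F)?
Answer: 13559/1152 ≈ 11.770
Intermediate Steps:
H(F) = 14*F (H(F) = 7*(2*F) = 14*F)
T(Z) = -1 + Z (T(Z) = Z - 1 = -1 + Z)
x(g) = -2/9 (x(g) = 2/(-9) = 2*(-1/9) = -2/9)
X(y) = 1/(-40 + 14*y) - y
x(T(-6)) - X(12) = -2/9 - (1 - 14*12**2 + 40*12)/(2*(-20 + 7*12)) = -2/9 - (1 - 14*144 + 480)/(2*(-20 + 84)) = -2/9 - (1 - 2016 + 480)/(2*64) = -2/9 - (-1535)/(2*64) = -2/9 - 1*(-1535/128) = -2/9 + 1535/128 = 13559/1152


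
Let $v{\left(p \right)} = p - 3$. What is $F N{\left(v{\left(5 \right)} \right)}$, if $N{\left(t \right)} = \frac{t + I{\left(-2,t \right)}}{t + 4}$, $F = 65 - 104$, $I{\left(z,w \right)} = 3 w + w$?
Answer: $-65$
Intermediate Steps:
$I{\left(z,w \right)} = 4 w$
$v{\left(p \right)} = -3 + p$ ($v{\left(p \right)} = p - 3 = -3 + p$)
$F = -39$ ($F = 65 - 104 = -39$)
$N{\left(t \right)} = \frac{5 t}{4 + t}$ ($N{\left(t \right)} = \frac{t + 4 t}{t + 4} = \frac{5 t}{4 + t}$)
$F N{\left(v{\left(5 \right)} \right)} = - 39 \frac{5 \left(-3 + 5\right)}{4 + \left(-3 + 5\right)} = - 39 \cdot 5 \cdot 2 \frac{1}{4 + 2} = - 39 \cdot 5 \cdot 2 \cdot \frac{1}{6} = \left(-39\right) \frac{5}{3} = -65$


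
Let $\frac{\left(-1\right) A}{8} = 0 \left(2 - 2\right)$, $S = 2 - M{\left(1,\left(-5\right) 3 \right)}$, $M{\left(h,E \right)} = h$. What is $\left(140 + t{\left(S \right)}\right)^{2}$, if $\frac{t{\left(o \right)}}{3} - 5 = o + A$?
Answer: $24964$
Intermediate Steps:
$S = 1$ ($S = 2 - 1 = 1$)
$A = 0$ ($A = - 8 \cdot 0 \left(2 - 2\right) = - 8 \cdot 0 \cdot 0 = \left(-8\right) 0 = 0$)
$t{\left(o \right)} = 15 + 3 o$ ($t{\left(o \right)} = 15 + 3 \left(o + 0\right) = 15 + 3 o$)
$\left(140 + t{\left(S \right)}\right)^{2} = \left(140 + \left(15 + 3 \cdot 1\right)\right)^{2} = \left(140 + \left(15 + 3\right)\right)^{2} = \left(140 + 18\right)^{2} = 158^{2} = 24964$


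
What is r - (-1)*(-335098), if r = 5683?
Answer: -329415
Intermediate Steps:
r - (-1)*(-335098) = 5683 - (-1)*(-335098) = 5683 - 1*335098 = 5683 - 335098 = -329415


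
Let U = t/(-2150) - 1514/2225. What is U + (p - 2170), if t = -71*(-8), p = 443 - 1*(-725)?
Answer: -95956728/95675 ≈ -1002.9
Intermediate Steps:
p = 1168 (p = 443 + 725 = 1168)
t = 568
U = -90378/95675 (U = 568/(-2150) - 1514/2225 = 568*(-1/2150) - 1514*1/2225 = -284/1075 - 1514/2225 = -90378/95675 ≈ -0.94464)
U + (p - 2170) = -90378/95675 + (1168 - 2170) = -90378/95675 - 1002 = -95956728/95675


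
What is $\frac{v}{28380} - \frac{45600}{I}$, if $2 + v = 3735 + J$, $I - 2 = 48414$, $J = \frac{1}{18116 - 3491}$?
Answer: $- \frac{254427255931}{313990998750} \approx -0.8103$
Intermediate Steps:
$J = \frac{1}{14625} \approx 6.8376 \cdot 10^{-5}$
$I = 48416$ ($I = 2 + 48414 = 48416$)
$v = \frac{54595126}{14625}$ ($v = -2 + \left(3735 + \frac{1}{14625}\right) = -2 + \frac{54624376}{14625} = \frac{54595126}{14625} \approx 3733.0$)
$\frac{v}{28380} - \frac{45600}{I} = \frac{54595126}{14625 \cdot 28380} - \frac{45600}{48416} = \frac{54595126}{14625} \cdot \frac{1}{28380} - \frac{1425}{1513} = \frac{27297563}{207528750} - \frac{1425}{1513} = - \frac{254427255931}{313990998750}$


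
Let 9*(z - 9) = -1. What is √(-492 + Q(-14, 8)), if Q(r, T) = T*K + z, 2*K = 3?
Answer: 4*I*√265/3 ≈ 21.705*I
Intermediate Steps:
K = 3/2 (K = (½)*3 = 3/2 ≈ 1.5000)
z = 80/9 (z = 9 + (⅑)*(-1) = 9 - ⅑ = 80/9 ≈ 8.8889)
Q(r, T) = 80/9 + 3*T/2 (Q(r, T) = T*(3/2) + 80/9 = 3*T/2 + 80/9 = 80/9 + 3*T/2)
√(-492 + Q(-14, 8)) = √(-492 + (80/9 + (3/2)*8)) = √(-492 + (80/9 + 12)) = √(-492 + 188/9) = √(-4240/9) = 4*I*√265/3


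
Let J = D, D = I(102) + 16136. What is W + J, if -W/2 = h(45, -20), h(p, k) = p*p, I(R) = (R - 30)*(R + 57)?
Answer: 23534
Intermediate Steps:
I(R) = (-30 + R)*(57 + R)
D = 27584 (D = (-1710 + 102**2 + 27*102) + 16136 = (-1710 + 10404 + 2754) + 16136 = 11448 + 16136 = 27584)
J = 27584
h(p, k) = p**2
W = -4050 (W = -2*45**2 = -2*2025 = -4050)
W + J = -4050 + 27584 = 23534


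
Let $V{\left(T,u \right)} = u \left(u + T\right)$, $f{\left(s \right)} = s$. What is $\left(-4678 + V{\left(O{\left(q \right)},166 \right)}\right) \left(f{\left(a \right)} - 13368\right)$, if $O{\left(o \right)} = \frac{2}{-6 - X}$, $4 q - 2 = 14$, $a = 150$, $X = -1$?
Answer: $- \frac{1507618644}{5} \approx -3.0152 \cdot 10^{8}$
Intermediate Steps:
$q = 4$ ($q = \frac{1}{2} + \frac{1}{4} \cdot 14 = \frac{1}{2} + \frac{7}{2} = 4$)
$O{\left(o \right)} = - \frac{2}{5}$ ($O{\left(o \right)} = \frac{2}{-6 - -1} = \frac{2}{-6 + 1} = \frac{2}{-5} = 2 \left(- \frac{1}{5}\right) = - \frac{2}{5}$)
$V{\left(T,u \right)} = u \left(T + u\right)$
$\left(-4678 + V{\left(O{\left(q \right)},166 \right)}\right) \left(f{\left(a \right)} - 13368\right) = \left(-4678 + 166 \left(- \frac{2}{5} + 166\right)\right) \left(150 - 13368\right) = \left(-4678 + 166 \cdot \frac{828}{5}\right) \left(-13218\right) = \left(-4678 + \frac{137448}{5}\right) \left(-13218\right) = \frac{114058}{5} \left(-13218\right) = - \frac{1507618644}{5}$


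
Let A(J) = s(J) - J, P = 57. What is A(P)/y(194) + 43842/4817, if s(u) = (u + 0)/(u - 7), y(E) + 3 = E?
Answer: 405237219/46002350 ≈ 8.8091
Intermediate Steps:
y(E) = -3 + E
s(u) = u/(-7 + u)
A(J) = -J + J/(-7 + J) (A(J) = J/(-7 + J) - J = -J + J/(-7 + J))
A(P)/y(194) + 43842/4817 = (57*(8 - 1*57)/(-7 + 57))/(-3 + 194) + 43842/4817 = (57*(8 - 57)/50)/191 + 43842*(1/4817) = (57*(1/50)*(-49))*(1/191) + 43842/4817 = -2793/50*1/191 + 43842/4817 = -2793/9550 + 43842/4817 = 405237219/46002350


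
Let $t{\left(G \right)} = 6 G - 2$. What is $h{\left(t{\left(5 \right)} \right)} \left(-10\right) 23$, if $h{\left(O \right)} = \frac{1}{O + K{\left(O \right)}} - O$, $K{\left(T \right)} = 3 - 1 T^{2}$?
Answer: $\frac{4849550}{753} \approx 6440.3$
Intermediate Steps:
$K{\left(T \right)} = 3 - T^{2}$
$t{\left(G \right)} = -2 + 6 G$
$h{\left(O \right)} = \frac{1}{3 + O - O^{2}} - O$ ($h{\left(O \right)} = \frac{1}{O - \left(-3 + O^{2}\right)} - O = \frac{1}{3 + O - O^{2}} - O$)
$h{\left(t{\left(5 \right)} \right)} \left(-10\right) 23 = \frac{1 - \left(-2 + 6 \cdot 5\right)^{2} + \left(-2 + 6 \cdot 5\right) \left(-3 + \left(-2 + 6 \cdot 5\right)^{2}\right)}{3 + \left(-2 + 6 \cdot 5\right) - \left(-2 + 6 \cdot 5\right)^{2}} \left(-10\right) 23 = \frac{1 - \left(-2 + 30\right)^{2} + \left(-2 + 30\right) \left(-3 + \left(-2 + 30\right)^{2}\right)}{3 + \left(-2 + 30\right) - \left(-2 + 30\right)^{2}} \left(-10\right) 23 = \frac{1 - 28^{2} + 28 \left(-3 + 28^{2}\right)}{3 + 28 - 28^{2}} \left(-10\right) 23 = \frac{1 - 784 + 28 \left(-3 + 784\right)}{3 + 28 - 784} \left(-10\right) 23 = \frac{1 - 784 + 28 \cdot 781}{3 + 28 - 784} \left(-10\right) 23 = \frac{1 - 784 + 21868}{-753} \left(-10\right) 23 = \left(- \frac{1}{753}\right) 21085 \left(-10\right) 23 = \left(- \frac{21085}{753}\right) \left(-10\right) 23 = \frac{210850}{753} \cdot 23 = \frac{4849550}{753}$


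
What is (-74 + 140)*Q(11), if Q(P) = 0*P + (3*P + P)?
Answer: 2904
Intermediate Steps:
Q(P) = 4*P (Q(P) = 0 + 4*P = 4*P)
(-74 + 140)*Q(11) = (-74 + 140)*(4*11) = 66*44 = 2904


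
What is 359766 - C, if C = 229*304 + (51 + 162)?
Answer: 289937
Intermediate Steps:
C = 69829 (C = 69616 + 213 = 69829)
359766 - C = 359766 - 1*69829 = 359766 - 69829 = 289937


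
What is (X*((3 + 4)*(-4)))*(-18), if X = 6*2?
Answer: 6048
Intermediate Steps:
X = 12
(X*((3 + 4)*(-4)))*(-18) = (12*((3 + 4)*(-4)))*(-18) = (12*(7*(-4)))*(-18) = (12*(-28))*(-18) = -336*(-18) = 6048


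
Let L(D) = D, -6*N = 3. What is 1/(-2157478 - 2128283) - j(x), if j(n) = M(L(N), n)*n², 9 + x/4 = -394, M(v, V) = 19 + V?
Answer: 17740824481450511/4285761 ≈ 4.1395e+9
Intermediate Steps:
N = -½ (N = -⅙*3 = -½ ≈ -0.50000)
x = -1612 (x = -36 + 4*(-394) = -36 - 1576 = -1612)
j(n) = n²*(19 + n) (j(n) = (19 + n)*n² = n²*(19 + n))
1/(-2157478 - 2128283) - j(x) = 1/(-2157478 - 2128283) - (-1612)²*(19 - 1612) = 1/(-4285761) - 2598544*(-1593) = -1/4285761 - 1*(-4139480592) = -1/4285761 + 4139480592 = 17740824481450511/4285761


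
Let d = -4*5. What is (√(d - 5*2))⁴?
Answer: 900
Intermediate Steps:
d = -20
(√(d - 5*2))⁴ = (√(-20 - 5*2))⁴ = (√(-20 - 10))⁴ = (√(-30))⁴ = (I*√30)⁴ = 900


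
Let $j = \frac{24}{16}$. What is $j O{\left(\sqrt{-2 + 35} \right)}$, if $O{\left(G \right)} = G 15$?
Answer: $\frac{45 \sqrt{33}}{2} \approx 129.25$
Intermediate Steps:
$O{\left(G \right)} = 15 G$
$j = \frac{3}{2}$ ($j = 24 \cdot \frac{1}{16} = \frac{3}{2} \approx 1.5$)
$j O{\left(\sqrt{-2 + 35} \right)} = \frac{3 \cdot 15 \sqrt{-2 + 35}}{2} = \frac{3 \cdot 15 \sqrt{33}}{2} = \frac{45 \sqrt{33}}{2}$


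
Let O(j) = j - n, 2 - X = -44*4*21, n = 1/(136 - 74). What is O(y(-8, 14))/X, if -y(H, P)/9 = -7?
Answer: 3905/229276 ≈ 0.017032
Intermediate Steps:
n = 1/62 ≈ 0.016129
y(H, P) = 63 (y(H, P) = -9*(-7) = 63)
X = 3698 (X = 2 - (-44*4)*21 = 2 - (-176)*21 = 2 - 1*(-3696) = 2 + 3696 = 3698)
O(j) = -1/62 + j (O(j) = j - 1*1/62 = j - 1/62 = -1/62 + j)
O(y(-8, 14))/X = (-1/62 + 63)/3698 = (3905/62)*(1/3698) = 3905/229276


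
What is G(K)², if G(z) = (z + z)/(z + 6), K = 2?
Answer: ¼ ≈ 0.25000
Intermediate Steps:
G(z) = 2*z/(6 + z) (G(z) = (2*z)/(6 + z) = 2*z/(6 + z))
G(K)² = (2*2/(6 + 2))² = (2*2/8)² = (2*2*(⅛))² = (½)² = ¼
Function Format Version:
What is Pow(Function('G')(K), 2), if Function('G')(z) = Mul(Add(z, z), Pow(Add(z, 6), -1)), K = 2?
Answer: Rational(1, 4) ≈ 0.25000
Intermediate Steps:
Function('G')(z) = Mul(2, z, Pow(Add(6, z), -1)) (Function('G')(z) = Mul(Mul(2, z), Pow(Add(6, z), -1)) = Mul(2, z, Pow(Add(6, z), -1)))
Pow(Function('G')(K), 2) = Pow(Mul(2, 2, Pow(Add(6, 2), -1)), 2) = Pow(Mul(2, 2, Pow(8, -1)), 2) = Pow(Mul(2, 2, Rational(1, 8)), 2) = Pow(Rational(1, 2), 2) = Rational(1, 4)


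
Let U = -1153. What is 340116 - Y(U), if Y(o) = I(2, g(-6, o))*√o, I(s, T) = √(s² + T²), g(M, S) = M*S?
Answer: 340116 - 2*I*√13795278346 ≈ 3.4012e+5 - 2.3491e+5*I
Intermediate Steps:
I(s, T) = √(T² + s²)
Y(o) = √o*√(4 + 36*o²) (Y(o) = √((-6*o)² + 2²)*√o = √(36*o² + 4)*√o = √(4 + 36*o²)*√o = √o*√(4 + 36*o²))
340116 - Y(U) = 340116 - 2*√(-1153)*√(1 + 9*(-1153)²) = 340116 - 2*I*√1153*√(1 + 9*1329409) = 340116 - 2*I*√1153*√(1 + 11964681) = 340116 - 2*I*√1153*√11964682 = 340116 - 2*I*√13795278346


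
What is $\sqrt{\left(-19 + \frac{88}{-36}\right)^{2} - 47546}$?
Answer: $\frac{i \sqrt{3813977}}{9} \approx 216.99 i$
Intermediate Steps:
$\sqrt{\left(-19 + \frac{88}{-36}\right)^{2} - 47546} = \sqrt{\left(-19 + 88 \left(- \frac{1}{36}\right)\right)^{2} - 47546} = \sqrt{\left(-19 - \frac{22}{9}\right)^{2} - 47546} = \sqrt{\left(- \frac{193}{9}\right)^{2} - 47546} = \sqrt{\frac{37249}{81} - 47546} = \sqrt{- \frac{3813977}{81}} = \frac{i \sqrt{3813977}}{9}$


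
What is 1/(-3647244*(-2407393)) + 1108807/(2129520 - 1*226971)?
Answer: 3245237727323292131/5568348497872033236 ≈ 0.58280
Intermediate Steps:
1/(-3647244*(-2407393)) + 1108807/(2129520 - 1*226971) = -1/3647244*(-1/2407393) + 1108807/(2129520 - 226971) = 1/8780349674892 + 1108807/1902549 = 3245237727323292131/5568348497872033236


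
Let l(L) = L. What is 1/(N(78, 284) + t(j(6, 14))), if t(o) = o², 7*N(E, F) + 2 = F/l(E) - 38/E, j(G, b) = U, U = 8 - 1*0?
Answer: 91/5839 ≈ 0.015585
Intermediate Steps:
U = 8 (U = 8 + 0 = 8)
j(G, b) = 8
N(E, F) = -2/7 - 38/(7*E) + F/(7*E) (N(E, F) = -2/7 + (F/E - 38/E)/7 = -2/7 + (-38/E + F/E)/7 = -2/7 + (-38/(7*E) + F/(7*E)) = -2/7 - 38/(7*E) + F/(7*E))
1/(N(78, 284) + t(j(6, 14))) = 1/((⅐)*(-38 + 284 - 2*78)/78 + 8²) = 1/((⅐)*(1/78)*(-38 + 284 - 156) + 64) = 1/((⅐)*(1/78)*90 + 64) = 1/(15/91 + 64) = 1/(5839/91) = 91/5839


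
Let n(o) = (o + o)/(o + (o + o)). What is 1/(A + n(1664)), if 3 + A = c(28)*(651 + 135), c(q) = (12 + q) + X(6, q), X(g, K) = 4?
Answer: 3/103745 ≈ 2.8917e-5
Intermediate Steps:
c(q) = 16 + q (c(q) = (12 + q) + 4 = 16 + q)
n(o) = 2/3 (n(o) = (2*o)/(o + 2*o) = (2*o)/((3*o)) = (2*o)*(1/(3*o)) = 2/3)
A = 34581 (A = -3 + (16 + 28)*(651 + 135) = -3 + 44*786 = -3 + 34584 = 34581)
1/(A + n(1664)) = 1/(34581 + 2/3) = 1/(103745/3) = 3/103745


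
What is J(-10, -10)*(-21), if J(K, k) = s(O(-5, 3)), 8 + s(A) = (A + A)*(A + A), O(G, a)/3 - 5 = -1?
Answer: -11928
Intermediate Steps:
O(G, a) = 12 (O(G, a) = 15 + 3*(-1) = 15 - 3 = 12)
s(A) = -8 + 4*A**2 (s(A) = -8 + (A + A)*(A + A) = -8 + (2*A)*(2*A) = -8 + 4*A**2)
J(K, k) = 568 (J(K, k) = -8 + 4*12**2 = -8 + 4*144 = -8 + 576 = 568)
J(-10, -10)*(-21) = 568*(-21) = -11928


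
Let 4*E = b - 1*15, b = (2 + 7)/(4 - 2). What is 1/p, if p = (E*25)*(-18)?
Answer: 4/4725 ≈ 0.00084656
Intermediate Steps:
b = 9/2 ≈ 4.5000
E = -21/8 (E = (9/2 - 1*15)/4 = (9/2 - 15)/4 = (¼)*(-21/2) = -21/8 ≈ -2.6250)
p = 4725/4 (p = -21/8*25*(-18) = -525/8*(-18) = 4725/4 ≈ 1181.3)
1/p = 1/(4725/4) = 4/4725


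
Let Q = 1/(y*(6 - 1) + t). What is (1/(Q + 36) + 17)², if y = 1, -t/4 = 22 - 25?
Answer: 108951844/375769 ≈ 289.94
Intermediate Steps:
t = 12 (t = -4*(22 - 25) = -4*(-3) = 12)
Q = 1/17 (Q = 1/(1*(6 - 1) + 12) = 1/(1*5 + 12) = 1/(5 + 12) = 1/17 ≈ 0.058824)
(1/(Q + 36) + 17)² = (1/(1/17 + 36) + 17)² = (1/(613/17) + 17)² = (17/613 + 17)² = (10438/613)² = 108951844/375769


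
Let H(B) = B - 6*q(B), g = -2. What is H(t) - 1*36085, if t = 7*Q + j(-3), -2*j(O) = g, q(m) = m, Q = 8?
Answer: -36370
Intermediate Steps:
j(O) = 1 (j(O) = -½*(-2) = 1)
t = 57 (t = 7*8 + 1 = 56 + 1 = 57)
H(B) = -5*B (H(B) = B - 6*B = -5*B)
H(t) - 1*36085 = -5*57 - 1*36085 = -285 - 36085 = -36370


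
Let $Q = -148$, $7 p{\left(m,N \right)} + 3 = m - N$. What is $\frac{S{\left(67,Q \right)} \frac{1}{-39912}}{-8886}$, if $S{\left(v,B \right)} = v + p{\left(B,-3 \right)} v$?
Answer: $- \frac{3149}{827535408} \approx -3.8053 \cdot 10^{-6}$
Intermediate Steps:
$p{\left(m,N \right)} = - \frac{3}{7} - \frac{N}{7} + \frac{m}{7}$ ($p{\left(m,N \right)} = - \frac{3}{7} + \frac{m - N}{7} = - \frac{3}{7} - \left(- \frac{m}{7} + \frac{N}{7}\right) = - \frac{3}{7} - \frac{N}{7} + \frac{m}{7}$)
$S{\left(v,B \right)} = v + \frac{B v}{7}$ ($S{\left(v,B \right)} = v + \left(- \frac{3}{7} - - \frac{3}{7} + \frac{B}{7}\right) v = v + \left(- \frac{3}{7} + \frac{3}{7} + \frac{B}{7}\right) v = v + \frac{B}{7} v = v + \frac{B v}{7}$)
$\frac{S{\left(67,Q \right)} \frac{1}{-39912}}{-8886} = \frac{\frac{1}{7} \cdot 67 \left(7 - 148\right) \frac{1}{-39912}}{-8886} = \frac{1}{7} \cdot 67 \left(-141\right) \left(- \frac{1}{39912}\right) \left(- \frac{1}{8886}\right) = \left(- \frac{9447}{7}\right) \left(- \frac{1}{39912}\right) \left(- \frac{1}{8886}\right) = \frac{3149}{93128} \left(- \frac{1}{8886}\right) = - \frac{3149}{827535408}$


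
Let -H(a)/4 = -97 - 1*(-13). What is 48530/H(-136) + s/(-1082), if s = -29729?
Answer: 15624601/90888 ≈ 171.91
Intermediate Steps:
H(a) = 336 (H(a) = -4*(-97 - 1*(-13)) = -4*(-97 + 13) = -4*(-84) = 336)
48530/H(-136) + s/(-1082) = 48530/336 - 29729/(-1082) = 48530*(1/336) - 29729*(-1/1082) = 24265/168 + 29729/1082 = 15624601/90888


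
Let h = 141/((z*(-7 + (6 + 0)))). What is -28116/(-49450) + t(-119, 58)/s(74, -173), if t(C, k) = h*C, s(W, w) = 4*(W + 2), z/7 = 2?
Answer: 67813089/15032800 ≈ 4.5110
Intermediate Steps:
z = 14 (z = 7*2 = 14)
s(W, w) = 8 + 4*W (s(W, w) = 4*(2 + W) = 8 + 4*W)
h = -141/14 (h = 141/((14*(-7 + (6 + 0)))) = 141/((14*(-7 + 6))) = 141/((14*(-1))) = 141/(-14) = 141*(-1/14) = -141/14 ≈ -10.071)
t(C, k) = -141*C/14
-28116/(-49450) + t(-119, 58)/s(74, -173) = -28116/(-49450) + (-141/14*(-119))/(8 + 4*74) = -28116*(-1/49450) + 2397/(2*(8 + 296)) = 14058/24725 + (2397/2)/304 = 14058/24725 + (2397/2)*(1/304) = 14058/24725 + 2397/608 = 67813089/15032800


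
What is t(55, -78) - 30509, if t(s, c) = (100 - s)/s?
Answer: -335590/11 ≈ -30508.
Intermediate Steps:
t(s, c) = (100 - s)/s
t(55, -78) - 30509 = (100 - 1*55)/55 - 30509 = (100 - 55)/55 - 30509 = (1/55)*45 - 30509 = 9/11 - 30509 = -335590/11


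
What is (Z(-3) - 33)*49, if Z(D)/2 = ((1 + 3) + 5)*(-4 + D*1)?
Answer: -7791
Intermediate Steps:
Z(D) = -72 + 18*D (Z(D) = 2*(((1 + 3) + 5)*(-4 + D*1)) = 2*((4 + 5)*(-4 + D)) = 2*(9*(-4 + D)) = 2*(-36 + 9*D) = -72 + 18*D)
(Z(-3) - 33)*49 = ((-72 + 18*(-3)) - 33)*49 = ((-72 - 54) - 33)*49 = (-126 - 33)*49 = -159*49 = -7791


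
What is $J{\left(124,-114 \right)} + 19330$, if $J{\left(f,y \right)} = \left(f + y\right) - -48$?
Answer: $19388$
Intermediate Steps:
$J{\left(f,y \right)} = 48 + f + y$ ($J{\left(f,y \right)} = \left(f + y\right) + 48 = 48 + f + y$)
$J{\left(124,-114 \right)} + 19330 = \left(48 + 124 - 114\right) + 19330 = 58 + 19330 = 19388$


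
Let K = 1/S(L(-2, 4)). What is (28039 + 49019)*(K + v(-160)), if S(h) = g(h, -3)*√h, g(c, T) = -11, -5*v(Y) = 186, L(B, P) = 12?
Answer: -14332788/5 - 12843*√3/11 ≈ -2.8686e+6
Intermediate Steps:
v(Y) = -186/5 (v(Y) = -⅕*186 = -186/5)
S(h) = -11*√h
K = -√3/66 (K = 1/(-22*√3) = -√3/66 ≈ -0.026243)
(28039 + 49019)*(K + v(-160)) = (28039 + 49019)*(-√3/66 - 186/5) = 77058*(-186/5 - √3/66) = -14332788/5 - 12843*√3/11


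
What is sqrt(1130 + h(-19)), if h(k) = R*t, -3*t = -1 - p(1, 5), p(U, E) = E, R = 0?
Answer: sqrt(1130) ≈ 33.615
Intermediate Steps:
t = 2 (t = -(-1 - 1*5)/3 = -(-1 - 5)/3 = -1/3*(-6) = 2)
h(k) = 0 (h(k) = 0*2 = 0)
sqrt(1130 + h(-19)) = sqrt(1130 + 0) = sqrt(1130)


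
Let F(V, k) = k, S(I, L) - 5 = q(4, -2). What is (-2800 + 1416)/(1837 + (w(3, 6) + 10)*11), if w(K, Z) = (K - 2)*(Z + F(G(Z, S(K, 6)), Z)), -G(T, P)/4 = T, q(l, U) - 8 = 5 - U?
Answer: -1384/2079 ≈ -0.66570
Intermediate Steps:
q(l, U) = 13 - U (q(l, U) = 8 + (5 - U) = 13 - U)
S(I, L) = 20 (S(I, L) = 5 + (13 - 1*(-2)) = 5 + (13 + 2) = 5 + 15 = 20)
G(T, P) = -4*T
w(K, Z) = 2*Z*(-2 + K) (w(K, Z) = (K - 2)*(Z + Z) = (-2 + K)*(2*Z) = 2*Z*(-2 + K))
(-2800 + 1416)/(1837 + (w(3, 6) + 10)*11) = (-2800 + 1416)/(1837 + (2*6*(-2 + 3) + 10)*11) = -1384/(1837 + (2*6*1 + 10)*11) = -1384/(1837 + (12 + 10)*11) = -1384/(1837 + 22*11) = -1384/(1837 + 242) = -1384/2079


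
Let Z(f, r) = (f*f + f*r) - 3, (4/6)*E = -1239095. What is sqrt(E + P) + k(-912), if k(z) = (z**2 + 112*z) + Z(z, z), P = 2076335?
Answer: 2393085 + sqrt(870770)/2 ≈ 2.3936e+6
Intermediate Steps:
E = -3717285/2 (E = (3/2)*(-1239095) = -3717285/2 ≈ -1.8586e+6)
Z(f, r) = -3 + f**2 + f*r (Z(f, r) = (f**2 + f*r) - 3 = -3 + f**2 + f*r)
k(z) = -3 + 3*z**2 + 112*z (k(z) = (z**2 + 112*z) + (-3 + z**2 + z*z) = (z**2 + 112*z) + (-3 + z**2 + z**2) = (z**2 + 112*z) + (-3 + 2*z**2) = -3 + 3*z**2 + 112*z)
sqrt(E + P) + k(-912) = sqrt(-3717285/2 + 2076335) + (-3 + 3*(-912)**2 + 112*(-912)) = sqrt(435385/2) + (-3 + 3*831744 - 102144) = sqrt(870770)/2 + (-3 + 2495232 - 102144) = sqrt(870770)/2 + 2393085 = 2393085 + sqrt(870770)/2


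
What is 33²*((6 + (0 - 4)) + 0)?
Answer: 2178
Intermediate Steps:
33²*((6 + (0 - 4)) + 0) = 1089*((6 - 4) + 0) = 1089*(2 + 0) = 1089*2 = 2178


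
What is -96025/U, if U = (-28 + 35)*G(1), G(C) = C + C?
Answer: -96025/14 ≈ -6858.9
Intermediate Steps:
G(C) = 2*C
U = 14 (U = (-28 + 35)*(2*1) = 7*2 = 14)
-96025/U = -96025/14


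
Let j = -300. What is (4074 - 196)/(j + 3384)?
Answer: 1939/1542 ≈ 1.2575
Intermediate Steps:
(4074 - 196)/(j + 3384) = (4074 - 196)/(-300 + 3384) = 3878/3084 = 3878*(1/3084) = 1939/1542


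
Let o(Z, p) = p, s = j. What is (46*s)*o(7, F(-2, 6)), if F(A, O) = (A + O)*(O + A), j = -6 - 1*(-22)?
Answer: 11776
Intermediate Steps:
j = 16 (j = -6 + 22 = 16)
s = 16
F(A, O) = (A + O)² (F(A, O) = (A + O)*(A + O) = (A + O)²)
(46*s)*o(7, F(-2, 6)) = (46*16)*(-2 + 6)² = 736*4² = 736*16 = 11776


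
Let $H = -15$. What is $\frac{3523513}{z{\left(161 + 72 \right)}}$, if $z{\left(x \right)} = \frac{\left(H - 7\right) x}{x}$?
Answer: $- \frac{3523513}{22} \approx -1.6016 \cdot 10^{5}$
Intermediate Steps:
$z{\left(x \right)} = -22$ ($z{\left(x \right)} = \frac{\left(-15 - 7\right) x}{x} = \frac{\left(-22\right) x}{x} = -22$)
$\frac{3523513}{z{\left(161 + 72 \right)}} = \frac{3523513}{-22} = 3523513 \left(- \frac{1}{22}\right) = - \frac{3523513}{22}$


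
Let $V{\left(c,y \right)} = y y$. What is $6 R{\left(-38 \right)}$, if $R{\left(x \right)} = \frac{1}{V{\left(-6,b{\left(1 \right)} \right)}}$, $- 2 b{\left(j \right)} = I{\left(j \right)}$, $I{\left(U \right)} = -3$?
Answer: $\frac{8}{3} \approx 2.6667$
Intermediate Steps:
$b{\left(j \right)} = \frac{3}{2}$ ($b{\left(j \right)} = \left(- \frac{1}{2}\right) \left(-3\right) = \frac{3}{2}$)
$V{\left(c,y \right)} = y^{2}$
$R{\left(x \right)} = \frac{4}{9}$ ($R{\left(x \right)} = \frac{1}{\left(\frac{3}{2}\right)^{2}} = \frac{1}{\frac{9}{4}} = \frac{4}{9}$)
$6 R{\left(-38 \right)} = 6 \cdot \frac{4}{9} = \frac{8}{3}$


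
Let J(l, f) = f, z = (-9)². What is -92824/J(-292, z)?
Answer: -92824/81 ≈ -1146.0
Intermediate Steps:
z = 81
-92824/J(-292, z) = -92824/81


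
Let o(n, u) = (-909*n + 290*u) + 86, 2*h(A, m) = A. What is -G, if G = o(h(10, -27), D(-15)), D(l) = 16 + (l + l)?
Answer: 8519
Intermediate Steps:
h(A, m) = A/2
D(l) = 16 + 2*l
o(n, u) = 86 - 909*n + 290*u
G = -8519 (G = 86 - 909*10/2 + 290*(16 + 2*(-15)) = 86 - 909*5 + 290*(16 - 30) = 86 - 4545 + 290*(-14) = 86 - 4545 - 4060 = -8519)
-G = -1*(-8519) = 8519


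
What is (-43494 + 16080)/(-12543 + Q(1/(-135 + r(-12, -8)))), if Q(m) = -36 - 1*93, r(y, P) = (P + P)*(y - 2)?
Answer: 1523/704 ≈ 2.1634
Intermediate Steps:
r(y, P) = 2*P*(-2 + y) (r(y, P) = (2*P)*(-2 + y) = 2*P*(-2 + y))
Q(m) = -129 (Q(m) = -36 - 93 = -129)
(-43494 + 16080)/(-12543 + Q(1/(-135 + r(-12, -8)))) = (-43494 + 16080)/(-12543 - 129) = -27414/(-12672) = -27414*(-1/12672) = 1523/704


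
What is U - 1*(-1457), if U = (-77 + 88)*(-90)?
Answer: 467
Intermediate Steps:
U = -990 (U = 11*(-90) = -990)
U - 1*(-1457) = -990 - 1*(-1457) = -990 + 1457 = 467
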